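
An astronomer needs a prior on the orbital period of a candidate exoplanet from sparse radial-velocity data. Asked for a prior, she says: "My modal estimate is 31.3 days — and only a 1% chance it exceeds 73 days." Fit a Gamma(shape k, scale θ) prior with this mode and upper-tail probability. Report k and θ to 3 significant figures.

k ≈ 7.64, θ ≈ 4.71

Gamma(k,θ) with k>1 has mode (k−1)θ, so θ = 31.3/(k−1).
Need P(X < 73) = 0.99 with θ tied to k this way. Start at k = 2, θ = 31.3: P(X<73) ≈ 0.677.
Too low — raise k to concentrate. Iterating converges to k ≈ 7.64.
Then θ = 31.3/(7.64−1) ≈ 4.71.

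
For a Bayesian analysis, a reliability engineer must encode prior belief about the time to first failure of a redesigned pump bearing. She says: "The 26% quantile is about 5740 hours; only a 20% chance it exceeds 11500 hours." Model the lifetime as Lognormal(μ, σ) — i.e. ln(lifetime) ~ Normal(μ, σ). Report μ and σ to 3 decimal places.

If T ~ Lognormal(μ,σ) then ln T ~ Normal(μ,σ), so the p-quantile of ln T is μ + z_p·σ.
ln(5740) = 8.655 and ln(11500) = 9.35; z_{0.26} = -0.6433, z_{0.8} = 0.8416.
σ = (9.35 − 8.655)/(0.8416 − (-0.6433)) = 0.468.
μ = 8.655 − (-0.6433)·0.468 = 8.956.

μ ≈ 8.956, σ ≈ 0.468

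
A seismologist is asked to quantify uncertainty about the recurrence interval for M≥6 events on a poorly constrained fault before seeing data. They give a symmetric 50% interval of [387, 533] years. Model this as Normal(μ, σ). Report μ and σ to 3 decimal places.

μ = 460.000, σ = 108.230

A symmetric 50% interval runs μ ± z·σ with z = 0.6745.
Half-width = 73, so σ = 73/0.6745 = 108.230.
μ is the interval midpoint, 460.000.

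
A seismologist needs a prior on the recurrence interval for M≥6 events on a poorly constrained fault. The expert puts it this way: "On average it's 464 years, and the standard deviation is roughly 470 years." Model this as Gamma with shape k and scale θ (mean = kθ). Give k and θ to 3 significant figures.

For Gamma(k, scale θ): mean = kθ, variance = kθ², so CV = 1/√k.
CV = SD/mean = 470/464 = 1.013, hence k = 1/CV² = 0.975.
Then θ = mean/k = 464/0.975 = 476.

k ≈ 0.975, θ ≈ 476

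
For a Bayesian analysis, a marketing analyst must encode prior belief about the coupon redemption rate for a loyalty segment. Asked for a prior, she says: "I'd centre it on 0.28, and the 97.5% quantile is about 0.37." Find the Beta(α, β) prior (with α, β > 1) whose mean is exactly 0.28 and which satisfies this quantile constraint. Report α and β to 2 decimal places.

With mean 0.28 fixed, write α = 0.28s, β = 0.72s where s = α+β.
Need P(θ < 0.37) = 0.975 under Beta(0.28s, 0.72s). Normal approximation: (q−m)/√(m(1−m)/s) ≈ z_{0.975} = 1.96, so s ≈ 0.28·0.72·(1.96)²/(0.37−0.28)² = 95.6.
At s = 95.6: P(θ<0.37) ≈ 0.971. Adjusting to match 0.975 gives s ≈ 103.20.
So α = 0.28·103.20 ≈ 28.90, β = 0.72·103.20 ≈ 74.30.

α ≈ 28.90, β ≈ 74.30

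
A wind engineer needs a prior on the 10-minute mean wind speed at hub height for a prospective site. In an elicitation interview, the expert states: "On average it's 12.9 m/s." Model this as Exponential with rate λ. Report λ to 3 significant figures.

λ ≈ 0.0775

Exponential mean = 1/λ, so λ = 1/12.9 = 0.0775.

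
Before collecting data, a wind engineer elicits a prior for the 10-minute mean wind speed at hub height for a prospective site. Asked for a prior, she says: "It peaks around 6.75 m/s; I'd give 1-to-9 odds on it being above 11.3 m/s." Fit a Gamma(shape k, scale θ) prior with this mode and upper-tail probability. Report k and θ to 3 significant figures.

k ≈ 8.12, θ ≈ 0.948

Gamma(k,θ) with k>1 has mode (k−1)θ, so θ = 6.75/(k−1).
Need P(X < 11.3) = 0.9 with θ tied to k this way. Start at k = 2, θ = 6.75: P(X<11.3) ≈ 0.499.
Too low — raise k to concentrate. Iterating converges to k ≈ 8.12.
Then θ = 6.75/(8.12−1) ≈ 0.948.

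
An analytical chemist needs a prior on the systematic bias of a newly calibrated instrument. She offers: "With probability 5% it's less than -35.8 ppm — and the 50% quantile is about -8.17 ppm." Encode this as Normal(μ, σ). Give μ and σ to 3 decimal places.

For Normal(μ,σ), the p-quantile is μ + z_p·σ. Here z_{0.05} = -1.645, z_{0.5} = 0.
So -35.8 = μ − 1.645σ and -8.17 = μ + 0σ.
Subtracting: σ = (-8.17 − -35.8)/(0 − (-1.645)) = 16.798.
Then μ = -35.8 − (-1.645)·16.798 = -8.170.

μ = -8.170, σ = 16.798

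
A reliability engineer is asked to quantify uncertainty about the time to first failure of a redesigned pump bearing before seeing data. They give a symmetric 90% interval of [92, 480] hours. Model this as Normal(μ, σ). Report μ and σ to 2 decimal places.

μ = 286.00, σ = 117.94

A symmetric 90% interval runs μ ± z·σ with z = 1.645.
Half-width = 194, so σ = 194/1.645 = 117.94.
μ is the interval midpoint, 286.00.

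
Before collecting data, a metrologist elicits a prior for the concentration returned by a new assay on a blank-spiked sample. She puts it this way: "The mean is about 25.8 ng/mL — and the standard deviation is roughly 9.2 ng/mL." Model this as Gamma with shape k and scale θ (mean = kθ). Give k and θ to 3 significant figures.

For Gamma(k, scale θ): mean = kθ, variance = kθ², so CV = 1/√k.
CV = SD/mean = 9.2/25.8 = 0.3566, hence k = 1/CV² = 7.86.
Then θ = mean/k = 25.8/7.86 = 3.28.

k ≈ 7.86, θ ≈ 3.28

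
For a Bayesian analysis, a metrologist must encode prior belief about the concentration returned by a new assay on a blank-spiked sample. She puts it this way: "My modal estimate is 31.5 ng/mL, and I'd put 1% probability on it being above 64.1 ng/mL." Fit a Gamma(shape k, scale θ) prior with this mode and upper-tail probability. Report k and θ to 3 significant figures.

k ≈ 10.7, θ ≈ 3.25

Gamma(k,θ) with k>1 has mode (k−1)θ, so θ = 31.5/(k−1).
Need P(X < 64.1) = 0.99 with θ tied to k this way. Start at k = 2, θ = 31.5: P(X<64.1) ≈ 0.603.
Too low — raise k to concentrate. Iterating converges to k ≈ 10.7.
Then θ = 31.5/(10.7−1) ≈ 3.25.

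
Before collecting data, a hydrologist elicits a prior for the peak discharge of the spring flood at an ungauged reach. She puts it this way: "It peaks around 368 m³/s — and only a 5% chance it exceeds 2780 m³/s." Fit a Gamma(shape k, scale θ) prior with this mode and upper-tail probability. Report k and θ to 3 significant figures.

k ≈ 1.52, θ ≈ 705

Gamma(k,θ) with k>1 has mode (k−1)θ, so θ = 368/(k−1).
Need P(X < 2780) = 0.95 with θ tied to k this way. Start at k = 2, θ = 368: P(X<2780) ≈ 0.996.
Too high — lower k to spread out. Iterating converges to k ≈ 1.52.
Then θ = 368/(1.52−1) ≈ 705.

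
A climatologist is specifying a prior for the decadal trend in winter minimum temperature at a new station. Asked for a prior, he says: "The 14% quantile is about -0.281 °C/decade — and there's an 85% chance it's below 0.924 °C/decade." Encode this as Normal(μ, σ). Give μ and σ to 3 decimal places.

μ = 0.334, σ = 0.569

The p-quantile of Normal(μ,σ) is μ + z_p·σ, with z_{0.14} = -1.08 and z_{0.85} = 1.036.
Eliminate σ: μ = (z₂·x₁ − z₁·x₂)/(z₂ − z₁) = (1.036·-0.281 − (-1.08)·0.924)/2.117 = 0.334.
Then σ = (x₂ − x₁)/(z₂ − z₁) = (0.924 − -0.281)/2.117 = 0.569.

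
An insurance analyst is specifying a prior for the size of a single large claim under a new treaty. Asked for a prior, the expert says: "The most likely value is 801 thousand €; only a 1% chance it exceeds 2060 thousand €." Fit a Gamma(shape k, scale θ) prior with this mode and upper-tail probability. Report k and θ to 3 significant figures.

Gamma(k,θ) with k>1 has mode (k−1)θ, so θ = 801/(k−1).
Need P(X < 2060) = 0.99 with θ tied to k this way. Start at k = 2, θ = 801: P(X<2060) ≈ 0.727.
Too low — raise k to concentrate. Iterating converges to k ≈ 6.23.
Then θ = 801/(6.23−1) ≈ 153.

k ≈ 6.23, θ ≈ 153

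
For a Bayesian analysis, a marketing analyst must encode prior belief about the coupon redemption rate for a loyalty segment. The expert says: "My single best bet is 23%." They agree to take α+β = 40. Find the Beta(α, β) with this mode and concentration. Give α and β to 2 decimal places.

For α,β > 1 the Beta mode is (α−1)/(α+β−2). With α+β = 40, the mode is (α−1)/38.
Set (α−1)/38 = 0.23 → α = 1 + 0.23·38 = 9.74.
β = 40 − α = 30.26.

α = 9.74, β = 30.26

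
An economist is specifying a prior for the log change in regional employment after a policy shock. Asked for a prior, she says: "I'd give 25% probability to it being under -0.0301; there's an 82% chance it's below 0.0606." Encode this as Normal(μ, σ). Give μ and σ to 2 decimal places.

The p-quantile of Normal(μ,σ) is μ + z_p·σ, with z_{0.25} = -0.6745 and z_{0.82} = 0.9154.
Eliminate σ: μ = (z₂·x₁ − z₁·x₂)/(z₂ − z₁) = (0.9154·-0.0301 − (-0.6745)·0.0606)/1.59 = 0.01.
Then σ = (x₂ − x₁)/(z₂ − z₁) = (0.0606 − -0.0301)/1.59 = 0.06.

μ = 0.01, σ = 0.06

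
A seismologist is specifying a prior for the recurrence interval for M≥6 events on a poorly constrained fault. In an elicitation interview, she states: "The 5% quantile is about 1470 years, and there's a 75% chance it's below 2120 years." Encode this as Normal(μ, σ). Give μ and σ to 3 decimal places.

μ = 1930.973, σ = 280.252

For Normal(μ,σ), the p-quantile is μ + z_p·σ. Here z_{0.05} = -1.645, z_{0.75} = 0.6745.
So 1470 = μ − 1.645σ and 2120 = μ + 0.6745σ.
Subtracting: σ = (2120 − 1470)/(0.6745 − (-1.645)) = 280.252.
Then μ = 1470 − (-1.645)·280.252 = 1930.973.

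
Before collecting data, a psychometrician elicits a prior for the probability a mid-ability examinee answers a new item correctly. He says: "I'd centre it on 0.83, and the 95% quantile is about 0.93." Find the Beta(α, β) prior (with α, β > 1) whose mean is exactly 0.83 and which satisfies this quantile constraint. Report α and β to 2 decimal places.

α ≈ 23.20, β ≈ 4.75

With mean 0.83 fixed, write α = 0.83s, β = 0.17s where s = α+β.
Need P(θ < 0.93) = 0.95 under Beta(0.83s, 0.17s). Normal approximation: (q−m)/√(m(1−m)/s) ≈ z_{0.95} = 1.64, so s ≈ 0.83·0.17·(1.64)²/(0.93−0.83)² = 38.2.
At s = 38.2: P(θ<0.93) ≈ 0.975. Adjusting to match 0.95 gives s ≈ 27.96.
So α = 0.83·27.96 ≈ 23.20, β = 0.17·27.96 ≈ 4.75.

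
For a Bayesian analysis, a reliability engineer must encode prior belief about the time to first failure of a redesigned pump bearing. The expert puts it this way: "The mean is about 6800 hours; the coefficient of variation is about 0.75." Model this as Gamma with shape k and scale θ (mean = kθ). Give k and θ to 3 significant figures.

k ≈ 1.78, θ ≈ 3820

For Gamma(k, scale θ): mean = kθ, variance = kθ², so CV = 1/√k.
CV = 0.75, hence k = 1/CV² = 1.78.
Then θ = mean/k = 6800/1.78 = 3820.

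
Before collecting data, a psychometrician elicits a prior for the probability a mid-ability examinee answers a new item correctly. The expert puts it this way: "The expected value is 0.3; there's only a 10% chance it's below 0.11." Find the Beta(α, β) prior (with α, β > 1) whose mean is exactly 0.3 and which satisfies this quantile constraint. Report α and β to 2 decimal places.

With mean 0.3 fixed, write α = 0.3s, β = 0.7s where s = α+β.
Need P(θ < 0.11) = 0.1 under Beta(0.3s, 0.7s). Normal approximation: (q−m)/√(m(1−m)/s) ≈ z_{0.1} = -1.28, so s ≈ 0.3·0.7·(-1.28)²/(0.11−0.3)² = 9.6.
At s = 9.6: P(θ<0.11) ≈ 0.073. Adjusting to match 0.1 gives s ≈ 7.73.
So α = 0.3·7.73 ≈ 2.32, β = 0.7·7.73 ≈ 5.41.

α ≈ 2.32, β ≈ 5.41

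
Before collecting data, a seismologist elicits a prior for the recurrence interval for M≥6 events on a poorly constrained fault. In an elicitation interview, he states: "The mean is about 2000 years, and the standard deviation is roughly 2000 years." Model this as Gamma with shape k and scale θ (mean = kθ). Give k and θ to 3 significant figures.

For Gamma(k, scale θ): mean = kθ, variance = kθ², so CV = 1/√k.
CV = SD/mean = 2000/2000 = 1, hence k = 1/CV² = 1.
Then θ = mean/k = 2000/1 = 2000.

k ≈ 1, θ ≈ 2000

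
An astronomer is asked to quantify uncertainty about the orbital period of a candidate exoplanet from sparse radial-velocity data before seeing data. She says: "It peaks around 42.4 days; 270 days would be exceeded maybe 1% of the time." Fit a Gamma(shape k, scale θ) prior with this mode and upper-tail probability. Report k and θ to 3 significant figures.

Gamma(k,θ) with k>1 has mode (k−1)θ, so θ = 42.4/(k−1).
Need P(X < 270) = 0.99 with θ tied to k this way. Start at k = 2, θ = 42.4: P(X<270) ≈ 0.987.
Too low — raise k to concentrate. Iterating converges to k ≈ 2.06.
Then θ = 42.4/(2.06−1) ≈ 40.

k ≈ 2.06, θ ≈ 40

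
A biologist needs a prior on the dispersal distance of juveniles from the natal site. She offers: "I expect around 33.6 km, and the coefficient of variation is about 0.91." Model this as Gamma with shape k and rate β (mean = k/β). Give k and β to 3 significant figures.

For Gamma(k, rate β): mean = k/β, variance = k/β², so CV = 1/√k.
CV = 0.91, hence k = 1/CV² = 1.21.
Then β = k/mean = 1.21/33.6 = 0.0359.

k ≈ 1.21, β ≈ 0.0359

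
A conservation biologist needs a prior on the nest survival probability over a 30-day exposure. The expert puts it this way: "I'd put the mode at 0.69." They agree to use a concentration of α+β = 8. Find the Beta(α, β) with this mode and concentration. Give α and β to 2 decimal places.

For α,β > 1 the Beta mode is (α−1)/(α+β−2). With α+β = 8, the mode is (α−1)/6.
Set (α−1)/6 = 0.69 → α = 1 + 0.69·6 = 5.14.
β = 8 − α = 2.86.

α = 5.14, β = 2.86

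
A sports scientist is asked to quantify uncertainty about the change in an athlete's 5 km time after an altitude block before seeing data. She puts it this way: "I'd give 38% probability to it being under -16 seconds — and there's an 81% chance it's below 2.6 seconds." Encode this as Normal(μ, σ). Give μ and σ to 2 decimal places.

μ = -11.20, σ = 15.72

The p-quantile of Normal(μ,σ) is μ + z_p·σ, with z_{0.38} = -0.3055 and z_{0.81} = 0.8779.
Eliminate σ: μ = (z₂·x₁ − z₁·x₂)/(z₂ − z₁) = (0.8779·-16 − (-0.3055)·2.6)/1.183 = -11.20.
Then σ = (x₂ − x₁)/(z₂ − z₁) = (2.6 − -16)/1.183 = 15.72.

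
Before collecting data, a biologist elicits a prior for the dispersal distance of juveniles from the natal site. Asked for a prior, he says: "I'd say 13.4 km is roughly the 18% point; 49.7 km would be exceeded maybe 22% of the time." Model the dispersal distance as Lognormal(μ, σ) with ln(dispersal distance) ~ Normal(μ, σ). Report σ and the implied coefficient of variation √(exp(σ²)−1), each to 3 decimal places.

If T ~ Lognormal(μ,σ) then ln T ~ Normal(μ,σ), so the p-quantile of ln T is μ + z_p·σ.
ln(13.4) = 2.595 and ln(49.7) = 3.906; z_{0.18} = -0.9154, z_{0.78} = 0.7722.
σ = (3.906 − 2.595)/(0.7722 − (-0.9154)) = 0.777.
μ = 2.595 − (-0.9154)·0.777 = 3.306.
CV = √(exp(σ²)−1) = √(exp(0.6033)−1) = 0.910.

σ ≈ 0.777, CV ≈ 0.910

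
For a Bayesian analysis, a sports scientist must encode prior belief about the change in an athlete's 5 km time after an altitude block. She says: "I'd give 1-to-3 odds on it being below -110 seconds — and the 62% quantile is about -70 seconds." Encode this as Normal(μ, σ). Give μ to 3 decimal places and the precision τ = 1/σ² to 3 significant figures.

The p-quantile of Normal(μ,σ) is μ + z_p·σ, with z_{0.25} = -0.6745 and z_{0.62} = 0.3055.
Eliminate σ: μ = (z₂·x₁ − z₁·x₂)/(z₂ − z₁) = (0.3055·-110 − (-0.6745)·-70)/0.98 = -82.469.
Then σ = (x₂ − x₁)/(z₂ − z₁) = (-70 − -110)/0.98 = 40.818.
Precision τ = 1/σ² = 1/40.82² = 0.0006.

μ = -82.469, τ = 0.0006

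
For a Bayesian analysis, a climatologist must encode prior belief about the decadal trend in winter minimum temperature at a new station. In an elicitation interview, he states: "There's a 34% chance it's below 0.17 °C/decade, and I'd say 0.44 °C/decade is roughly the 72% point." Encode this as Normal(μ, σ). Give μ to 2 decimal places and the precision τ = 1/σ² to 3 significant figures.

μ = 0.28, τ = 13.6

The p-quantile of Normal(μ,σ) is μ + z_p·σ, with z_{0.34} = -0.4125 and z_{0.72} = 0.5828.
Eliminate σ: μ = (z₂·x₁ − z₁·x₂)/(z₂ − z₁) = (0.5828·0.17 − (-0.4125)·0.44)/0.9953 = 0.28.
Then σ = (x₂ − x₁)/(z₂ − z₁) = (0.44 − 0.17)/0.9953 = 0.27.
Precision τ = 1/σ² = 1/0.2713² = 13.6.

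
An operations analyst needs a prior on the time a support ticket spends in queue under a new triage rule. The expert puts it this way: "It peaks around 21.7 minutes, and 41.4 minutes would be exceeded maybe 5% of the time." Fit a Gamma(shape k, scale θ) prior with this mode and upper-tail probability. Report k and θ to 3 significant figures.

k ≈ 7.66, θ ≈ 3.26

Gamma(k,θ) with k>1 has mode (k−1)θ, so θ = 21.7/(k−1).
Need P(X < 41.4) = 0.95 with θ tied to k this way. Start at k = 2, θ = 21.7: P(X<41.4) ≈ 0.568.
Too low — raise k to concentrate. Iterating converges to k ≈ 7.66.
Then θ = 21.7/(7.66−1) ≈ 3.26.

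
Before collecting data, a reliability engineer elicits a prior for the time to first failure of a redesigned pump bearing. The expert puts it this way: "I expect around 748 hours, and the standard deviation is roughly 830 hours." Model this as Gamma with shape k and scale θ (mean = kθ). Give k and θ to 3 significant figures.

k ≈ 0.812, θ ≈ 921

For Gamma(k, scale θ): mean = kθ, variance = kθ², so CV = 1/√k.
CV = SD/mean = 830/748 = 1.11, hence k = 1/CV² = 0.812.
Then θ = mean/k = 748/0.812 = 921.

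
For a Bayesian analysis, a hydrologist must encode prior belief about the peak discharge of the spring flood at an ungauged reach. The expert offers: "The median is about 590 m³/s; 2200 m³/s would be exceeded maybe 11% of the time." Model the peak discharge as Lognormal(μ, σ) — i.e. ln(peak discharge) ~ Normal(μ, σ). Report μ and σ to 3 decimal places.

If T ~ Lognormal(μ,σ) then ln T ~ Normal(μ,σ), so the p-quantile of ln T is μ + z_p·σ.
ln(590) = 6.38 and ln(2200) = 7.696; z_{0.5} = 0, z_{0.89} = 1.227.
σ = (7.696 − 6.38)/(1.227 − (0)) = 1.073.
μ = 6.38 − (0)·1.073 = 6.380.

μ ≈ 6.380, σ ≈ 1.073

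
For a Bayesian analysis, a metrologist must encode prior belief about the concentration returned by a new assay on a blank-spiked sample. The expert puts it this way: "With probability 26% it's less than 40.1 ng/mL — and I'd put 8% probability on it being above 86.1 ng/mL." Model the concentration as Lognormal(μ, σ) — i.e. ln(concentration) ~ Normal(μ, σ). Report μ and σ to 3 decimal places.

If T ~ Lognormal(μ,σ) then ln T ~ Normal(μ,σ), so the p-quantile of ln T is μ + z_p·σ.
ln(40.1) = 3.691 and ln(86.1) = 4.456; z_{0.26} = -0.6433, z_{0.92} = 1.405.
σ = (4.456 − 3.691)/(1.405 − (-0.6433)) = 0.373.
μ = 3.691 − (-0.6433)·0.373 = 3.931.

μ ≈ 3.931, σ ≈ 0.373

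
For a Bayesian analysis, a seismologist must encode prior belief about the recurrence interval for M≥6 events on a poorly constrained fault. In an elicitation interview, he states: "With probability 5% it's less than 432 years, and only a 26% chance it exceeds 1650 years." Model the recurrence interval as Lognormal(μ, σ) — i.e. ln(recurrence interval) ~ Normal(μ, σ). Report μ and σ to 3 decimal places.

μ ≈ 7.032, σ ≈ 0.586

If T ~ Lognormal(μ,σ) then ln T ~ Normal(μ,σ), so the p-quantile of ln T is μ + z_p·σ.
ln(432) = 6.068 and ln(1650) = 7.409; z_{0.05} = -1.645, z_{0.74} = 0.6433.
σ = (7.409 − 6.068)/(0.6433 − (-1.645)) = 0.586.
μ = 6.068 − (-1.645)·0.586 = 7.032.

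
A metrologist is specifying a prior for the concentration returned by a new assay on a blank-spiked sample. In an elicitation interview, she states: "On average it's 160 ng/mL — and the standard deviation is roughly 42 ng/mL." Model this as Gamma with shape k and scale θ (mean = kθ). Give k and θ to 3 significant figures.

k ≈ 14.5, θ ≈ 11

For Gamma(k, scale θ): mean = kθ, variance = kθ², so CV = 1/√k.
CV = SD/mean = 42/160 = 0.2625, hence k = 1/CV² = 14.5.
Then θ = mean/k = 160/14.5 = 11.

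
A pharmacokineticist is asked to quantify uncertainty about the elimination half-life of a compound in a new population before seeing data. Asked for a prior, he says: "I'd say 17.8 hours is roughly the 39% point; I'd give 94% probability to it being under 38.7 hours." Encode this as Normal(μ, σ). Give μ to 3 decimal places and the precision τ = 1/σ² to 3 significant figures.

The p-quantile of Normal(μ,σ) is μ + z_p·σ, with z_{0.39} = -0.2793 and z_{0.94} = 1.555.
Eliminate σ: μ = (z₂·x₁ − z₁·x₂)/(z₂ − z₁) = (1.555·17.8 − (-0.2793)·38.7)/1.834 = 20.983.
Then σ = (x₂ − x₁)/(z₂ − z₁) = (38.7 − 17.8)/1.834 = 11.395.
Precision τ = 1/σ² = 1/11.4² = 0.0077.

μ = 20.983, τ = 0.0077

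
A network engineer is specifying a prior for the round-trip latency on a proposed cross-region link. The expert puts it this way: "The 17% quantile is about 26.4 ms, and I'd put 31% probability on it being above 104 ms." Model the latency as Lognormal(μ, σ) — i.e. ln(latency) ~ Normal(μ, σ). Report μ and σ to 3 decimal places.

μ ≈ 4.176, σ ≈ 0.946

If T ~ Lognormal(μ,σ) then ln T ~ Normal(μ,σ), so the p-quantile of ln T is μ + z_p·σ.
ln(26.4) = 3.273 and ln(104) = 4.644; z_{0.17} = -0.9542, z_{0.69} = 0.4959.
σ = (4.644 − 3.273)/(0.4959 − (-0.9542)) = 0.946.
μ = 3.273 − (-0.9542)·0.946 = 4.176.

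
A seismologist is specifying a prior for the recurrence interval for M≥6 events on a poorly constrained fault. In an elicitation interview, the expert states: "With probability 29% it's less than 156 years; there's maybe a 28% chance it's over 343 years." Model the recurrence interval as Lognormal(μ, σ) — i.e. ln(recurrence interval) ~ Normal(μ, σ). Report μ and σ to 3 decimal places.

μ ≈ 5.434, σ ≈ 0.693

If T ~ Lognormal(μ,σ) then ln T ~ Normal(μ,σ), so the p-quantile of ln T is μ + z_p·σ.
ln(156) = 5.05 and ln(343) = 5.838; z_{0.29} = -0.5534, z_{0.72} = 0.5828.
σ = (5.838 − 5.05)/(0.5828 − (-0.5534)) = 0.693.
μ = 5.05 − (-0.5534)·0.693 = 5.434.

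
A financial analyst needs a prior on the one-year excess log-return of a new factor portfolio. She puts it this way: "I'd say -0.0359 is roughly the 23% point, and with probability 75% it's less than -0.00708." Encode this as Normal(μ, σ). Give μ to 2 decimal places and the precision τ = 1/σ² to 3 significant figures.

μ = -0.02, τ = 2400

The p-quantile of Normal(μ,σ) is μ + z_p·σ, with z_{0.23} = -0.7388 and z_{0.75} = 0.6745.
Eliminate σ: μ = (z₂·x₁ − z₁·x₂)/(z₂ − z₁) = (0.6745·-0.0359 − (-0.7388)·-0.00708)/1.413 = -0.02.
Then σ = (x₂ − x₁)/(z₂ − z₁) = (-0.00708 − -0.0359)/1.413 = 0.02.
Precision τ = 1/σ² = 1/0.02039² = 2400.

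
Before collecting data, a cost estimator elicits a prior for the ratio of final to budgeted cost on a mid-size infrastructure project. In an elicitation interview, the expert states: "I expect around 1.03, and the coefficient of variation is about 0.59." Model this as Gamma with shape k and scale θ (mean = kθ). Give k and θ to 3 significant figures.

k ≈ 2.87, θ ≈ 0.359

For Gamma(k, scale θ): mean = kθ, variance = kθ², so CV = 1/√k.
CV = 0.59, hence k = 1/CV² = 2.87.
Then θ = mean/k = 1.03/2.87 = 0.359.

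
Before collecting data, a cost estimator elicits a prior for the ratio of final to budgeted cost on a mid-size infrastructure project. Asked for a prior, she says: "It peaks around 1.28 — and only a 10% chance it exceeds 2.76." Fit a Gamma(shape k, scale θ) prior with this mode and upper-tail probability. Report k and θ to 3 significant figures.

k ≈ 4.26, θ ≈ 0.393

Gamma(k,θ) with k>1 has mode (k−1)θ, so θ = 1.28/(k−1).
Need P(X < 2.76) = 0.9 with θ tied to k this way. Start at k = 2, θ = 1.28: P(X<2.76) ≈ 0.635.
Too low — raise k to concentrate. Iterating converges to k ≈ 4.26.
Then θ = 1.28/(4.26−1) ≈ 0.393.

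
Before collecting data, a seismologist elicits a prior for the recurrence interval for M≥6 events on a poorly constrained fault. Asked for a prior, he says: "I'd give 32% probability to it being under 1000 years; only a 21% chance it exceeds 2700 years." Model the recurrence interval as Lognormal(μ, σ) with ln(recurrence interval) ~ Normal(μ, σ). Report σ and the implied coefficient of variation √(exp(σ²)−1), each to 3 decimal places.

If T ~ Lognormal(μ,σ) then ln T ~ Normal(μ,σ), so the p-quantile of ln T is μ + z_p·σ.
ln(1000) = 6.908 and ln(2700) = 7.901; z_{0.32} = -0.4677, z_{0.79} = 0.8064.
σ = (7.901 − 6.908)/(0.8064 − (-0.4677)) = 0.780.
μ = 6.908 − (-0.4677)·0.780 = 7.272.
CV = √(exp(σ²)−1) = √(exp(0.6077)−1) = 0.914.

σ ≈ 0.780, CV ≈ 0.914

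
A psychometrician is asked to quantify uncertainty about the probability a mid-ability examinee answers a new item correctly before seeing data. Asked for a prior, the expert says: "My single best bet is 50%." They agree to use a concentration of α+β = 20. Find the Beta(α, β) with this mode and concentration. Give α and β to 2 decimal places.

For α,β > 1 the Beta mode is (α−1)/(α+β−2). With α+β = 20, the mode is (α−1)/18.
Set (α−1)/18 = 0.5 → α = 1 + 0.5·18 = 10.00.
β = 20 − α = 10.00.

α = 10.00, β = 10.00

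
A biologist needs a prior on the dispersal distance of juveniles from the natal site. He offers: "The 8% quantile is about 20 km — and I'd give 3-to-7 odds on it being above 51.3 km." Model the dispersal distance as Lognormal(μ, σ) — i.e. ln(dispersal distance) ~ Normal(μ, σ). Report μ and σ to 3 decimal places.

μ ≈ 3.682, σ ≈ 0.488

If T ~ Lognormal(μ,σ) then ln T ~ Normal(μ,σ), so the p-quantile of ln T is μ + z_p·σ.
ln(20) = 2.996 and ln(51.3) = 3.938; z_{0.08} = -1.405, z_{0.7} = 0.5244.
σ = (3.938 − 2.996)/(0.5244 − (-1.405)) = 0.488.
μ = 2.996 − (-1.405)·0.488 = 3.682.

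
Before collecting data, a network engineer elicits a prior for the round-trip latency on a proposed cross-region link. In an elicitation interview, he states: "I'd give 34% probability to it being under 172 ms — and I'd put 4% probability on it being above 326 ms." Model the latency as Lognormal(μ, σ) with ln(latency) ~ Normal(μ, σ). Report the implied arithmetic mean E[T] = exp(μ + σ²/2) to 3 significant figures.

If T ~ Lognormal(μ,σ) then ln T ~ Normal(μ,σ), so the p-quantile of ln T is μ + z_p·σ.
ln(172) = 5.147 and ln(326) = 5.787; z_{0.34} = -0.4125, z_{0.96} = 1.751.
σ = (5.787 − 5.147)/(1.751 − (-0.4125)) = 0.296.
μ = 5.147 − (-0.4125)·0.296 = 5.269.
E[T] = exp(μ + σ²/2) = exp(5.269 + 0.0437) = 203 ms.

E[T] ≈ 203 ms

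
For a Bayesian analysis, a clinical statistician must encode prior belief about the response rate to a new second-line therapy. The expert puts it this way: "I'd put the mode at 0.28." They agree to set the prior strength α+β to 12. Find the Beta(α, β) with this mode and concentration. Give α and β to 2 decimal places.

α = 3.80, β = 8.20

For α,β > 1 the Beta mode is (α−1)/(α+β−2). With α+β = 12, the mode is (α−1)/10.
Set (α−1)/10 = 0.28 → α = 1 + 0.28·10 = 3.80.
β = 12 − α = 8.20.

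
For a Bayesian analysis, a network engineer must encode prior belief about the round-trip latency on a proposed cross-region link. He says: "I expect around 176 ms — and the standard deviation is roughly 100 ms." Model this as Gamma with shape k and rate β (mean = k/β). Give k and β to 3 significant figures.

For Gamma(k, rate β): mean = k/β, variance = k/β², so CV = 1/√k.
CV = SD/mean = 100/176 = 0.5682, hence k = 1/CV² = 3.1.
Then β = k/mean = 3.1/176 = 0.0176.

k ≈ 3.1, β ≈ 0.0176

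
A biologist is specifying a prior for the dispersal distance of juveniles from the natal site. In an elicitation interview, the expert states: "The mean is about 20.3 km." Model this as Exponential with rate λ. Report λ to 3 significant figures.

Exponential mean = 1/λ, so λ = 1/20.3 = 0.0493.

λ ≈ 0.0493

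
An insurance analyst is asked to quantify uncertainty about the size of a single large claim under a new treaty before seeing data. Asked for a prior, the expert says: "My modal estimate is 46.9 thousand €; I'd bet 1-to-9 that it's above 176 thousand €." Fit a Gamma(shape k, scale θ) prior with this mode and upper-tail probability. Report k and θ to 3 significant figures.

Gamma(k,θ) with k>1 has mode (k−1)θ, so θ = 46.9/(k−1).
Need P(X < 176) = 0.9 with θ tied to k this way. Start at k = 2, θ = 46.9: P(X<176) ≈ 0.889.
Too low — raise k to concentrate. Iterating converges to k ≈ 2.06.
Then θ = 46.9/(2.06−1) ≈ 44.2.

k ≈ 2.06, θ ≈ 44.2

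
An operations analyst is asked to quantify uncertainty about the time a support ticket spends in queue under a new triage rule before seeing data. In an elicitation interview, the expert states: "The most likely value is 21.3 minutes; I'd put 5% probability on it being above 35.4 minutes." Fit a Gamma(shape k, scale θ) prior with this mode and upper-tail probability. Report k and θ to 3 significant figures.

Gamma(k,θ) with k>1 has mode (k−1)θ, so θ = 21.3/(k−1).
Need P(X < 35.4) = 0.95 with θ tied to k this way. Start at k = 2, θ = 21.3: P(X<35.4) ≈ 0.495.
Too low — raise k to concentrate. Iterating converges to k ≈ 11.8.
Then θ = 21.3/(11.8−1) ≈ 1.97.

k ≈ 11.8, θ ≈ 1.97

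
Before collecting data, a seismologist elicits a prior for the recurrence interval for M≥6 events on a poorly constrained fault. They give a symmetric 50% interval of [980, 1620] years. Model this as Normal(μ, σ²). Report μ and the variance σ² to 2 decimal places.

A symmetric 50% interval runs μ ± z·σ with z = 0.6745.
Half-width = 320, so σ = 320/0.6745 = 474.433 and σ² = 225086.40.
μ is the interval midpoint, 1300.00.

μ = 1300.00, σ² = 225086.40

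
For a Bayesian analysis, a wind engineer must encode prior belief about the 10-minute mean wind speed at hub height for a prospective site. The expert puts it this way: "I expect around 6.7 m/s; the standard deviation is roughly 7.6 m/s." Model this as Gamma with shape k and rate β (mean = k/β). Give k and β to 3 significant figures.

For Gamma(k, rate β): mean = k/β, variance = k/β², so CV = 1/√k.
CV = SD/mean = 7.6/6.7 = 1.134, hence k = 1/CV² = 0.777.
Then β = k/mean = 0.777/6.7 = 0.116.

k ≈ 0.777, β ≈ 0.116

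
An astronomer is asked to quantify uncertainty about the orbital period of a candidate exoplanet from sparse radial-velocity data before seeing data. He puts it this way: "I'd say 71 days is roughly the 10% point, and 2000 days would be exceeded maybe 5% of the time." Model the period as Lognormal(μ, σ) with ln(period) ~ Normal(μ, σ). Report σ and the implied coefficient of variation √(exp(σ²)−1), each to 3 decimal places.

If T ~ Lognormal(μ,σ) then ln T ~ Normal(μ,σ), so the p-quantile of ln T is μ + z_p·σ.
ln(71) = 4.263 and ln(2000) = 7.601; z_{0.1} = -1.282, z_{0.95} = 1.645.
σ = (7.601 − 4.263)/(1.645 − (-1.282)) = 1.141.
μ = 4.263 − (-1.282)·1.141 = 5.725.
CV = √(exp(σ²)−1) = √(exp(1.3013)−1) = 1.635.

σ ≈ 1.141, CV ≈ 1.635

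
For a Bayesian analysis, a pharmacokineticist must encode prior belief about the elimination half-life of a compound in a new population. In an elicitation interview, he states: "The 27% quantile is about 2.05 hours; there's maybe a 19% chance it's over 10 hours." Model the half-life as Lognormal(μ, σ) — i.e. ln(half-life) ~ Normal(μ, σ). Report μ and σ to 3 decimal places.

μ ≈ 1.369, σ ≈ 1.063

If T ~ Lognormal(μ,σ) then ln T ~ Normal(μ,σ), so the p-quantile of ln T is μ + z_p·σ.
ln(2.05) = 0.7178 and ln(10) = 2.303; z_{0.27} = -0.6128, z_{0.81} = 0.8779.
σ = (2.303 − 0.7178)/(0.8779 − (-0.6128)) = 1.063.
μ = 0.7178 − (-0.6128)·1.063 = 1.369.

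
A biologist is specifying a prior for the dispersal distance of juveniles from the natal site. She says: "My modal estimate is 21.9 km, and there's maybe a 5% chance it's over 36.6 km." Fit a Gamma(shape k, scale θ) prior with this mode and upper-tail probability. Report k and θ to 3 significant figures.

Gamma(k,θ) with k>1 has mode (k−1)θ, so θ = 21.9/(k−1).
Need P(X < 36.6) = 0.95 with θ tied to k this way. Start at k = 2, θ = 21.9: P(X<36.6) ≈ 0.498.
Too low — raise k to concentrate. Iterating converges to k ≈ 11.6.
Then θ = 21.9/(11.6−1) ≈ 2.07.

k ≈ 11.6, θ ≈ 2.07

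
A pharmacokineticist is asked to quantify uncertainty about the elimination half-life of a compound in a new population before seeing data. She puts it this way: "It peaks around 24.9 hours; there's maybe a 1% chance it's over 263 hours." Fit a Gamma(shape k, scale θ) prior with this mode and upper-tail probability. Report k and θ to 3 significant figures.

Gamma(k,θ) with k>1 has mode (k−1)θ, so θ = 24.9/(k−1).
Need P(X < 263) = 0.99 with θ tied to k this way. Start at k = 2, θ = 24.9: P(X<263) ≈ 1.000.
Too high — lower k to spread out. Iterating converges to k ≈ 1.55.
Then θ = 24.9/(1.55−1) ≈ 45.6.

k ≈ 1.55, θ ≈ 45.6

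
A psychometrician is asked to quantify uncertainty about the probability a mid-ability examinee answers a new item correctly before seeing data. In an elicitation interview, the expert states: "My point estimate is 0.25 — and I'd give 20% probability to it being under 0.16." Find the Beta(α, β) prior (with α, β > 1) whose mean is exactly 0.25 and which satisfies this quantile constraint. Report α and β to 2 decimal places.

With mean 0.25 fixed, write α = 0.25s, β = 0.75s where s = α+β.
Need P(θ < 0.16) = 0.2 under Beta(0.25s, 0.75s). Normal approximation: (q−m)/√(m(1−m)/s) ≈ z_{0.2} = -0.842, so s ≈ 0.25·0.75·(-0.842)²/(0.16−0.25)² = 16.4.
At s = 16.4: P(θ<0.16) ≈ 0.206. Adjusting to match 0.2 gives s ≈ 17.02.
So α = 0.25·17.02 ≈ 4.26, β = 0.75·17.02 ≈ 12.77.

α ≈ 4.26, β ≈ 12.77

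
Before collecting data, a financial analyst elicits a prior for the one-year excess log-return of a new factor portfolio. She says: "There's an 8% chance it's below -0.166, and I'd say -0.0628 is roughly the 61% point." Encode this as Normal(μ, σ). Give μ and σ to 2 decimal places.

The p-quantile of Normal(μ,σ) is μ + z_p·σ, with z_{0.08} = -1.405 and z_{0.61} = 0.2793.
Eliminate σ: μ = (z₂·x₁ − z₁·x₂)/(z₂ − z₁) = (0.2793·-0.166 − (-1.405)·-0.0628)/1.684 = -0.08.
Then σ = (x₂ − x₁)/(z₂ − z₁) = (-0.0628 − -0.166)/1.684 = 0.06.

μ = -0.08, σ = 0.06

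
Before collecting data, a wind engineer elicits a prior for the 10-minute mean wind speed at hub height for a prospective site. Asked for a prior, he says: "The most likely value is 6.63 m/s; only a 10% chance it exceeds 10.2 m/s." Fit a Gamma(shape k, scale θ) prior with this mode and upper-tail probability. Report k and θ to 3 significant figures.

k ≈ 11.1, θ ≈ 0.659

Gamma(k,θ) with k>1 has mode (k−1)θ, so θ = 6.63/(k−1).
Need P(X < 10.2) = 0.9 with θ tied to k this way. Start at k = 2, θ = 6.63: P(X<10.2) ≈ 0.455.
Too low — raise k to concentrate. Iterating converges to k ≈ 11.1.
Then θ = 6.63/(11.1−1) ≈ 0.659.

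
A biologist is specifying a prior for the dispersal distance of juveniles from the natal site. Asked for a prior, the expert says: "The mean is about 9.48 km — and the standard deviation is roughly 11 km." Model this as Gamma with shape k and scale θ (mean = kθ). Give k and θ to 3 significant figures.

For Gamma(k, scale θ): mean = kθ, variance = kθ², so CV = 1/√k.
CV = SD/mean = 11/9.48 = 1.16, hence k = 1/CV² = 0.743.
Then θ = mean/k = 9.48/0.743 = 12.8.

k ≈ 0.743, θ ≈ 12.8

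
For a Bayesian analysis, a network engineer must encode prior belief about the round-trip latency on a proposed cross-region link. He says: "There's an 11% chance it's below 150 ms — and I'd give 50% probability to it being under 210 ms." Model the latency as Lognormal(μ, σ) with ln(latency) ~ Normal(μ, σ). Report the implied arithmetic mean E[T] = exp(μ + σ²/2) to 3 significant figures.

If T ~ Lognormal(μ,σ) then ln T ~ Normal(μ,σ), so the p-quantile of ln T is μ + z_p·σ.
ln(150) = 5.011 and ln(210) = 5.347; z_{0.11} = -1.227, z_{0.5} = 0.
σ = (5.347 − 5.011)/(0 − (-1.227)) = 0.274.
μ = 5.011 − (-1.227)·0.274 = 5.347.
E[T] = exp(μ + σ²/2) = exp(5.347 + 0.0376) = 218 ms.

E[T] ≈ 218 ms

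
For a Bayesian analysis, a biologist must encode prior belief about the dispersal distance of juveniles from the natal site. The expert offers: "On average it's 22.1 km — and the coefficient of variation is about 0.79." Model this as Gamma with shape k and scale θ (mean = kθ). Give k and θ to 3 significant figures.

k ≈ 1.6, θ ≈ 13.8

For Gamma(k, scale θ): mean = kθ, variance = kθ², so CV = 1/√k.
CV = 0.79, hence k = 1/CV² = 1.6.
Then θ = mean/k = 22.1/1.6 = 13.8.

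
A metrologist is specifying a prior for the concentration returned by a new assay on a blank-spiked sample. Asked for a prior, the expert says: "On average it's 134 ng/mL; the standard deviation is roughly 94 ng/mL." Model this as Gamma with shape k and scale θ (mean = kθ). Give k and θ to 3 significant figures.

For Gamma(k, scale θ): mean = kθ, variance = kθ², so CV = 1/√k.
CV = SD/mean = 94/134 = 0.7015, hence k = 1/CV² = 2.03.
Then θ = mean/k = 134/2.03 = 65.9.

k ≈ 2.03, θ ≈ 65.9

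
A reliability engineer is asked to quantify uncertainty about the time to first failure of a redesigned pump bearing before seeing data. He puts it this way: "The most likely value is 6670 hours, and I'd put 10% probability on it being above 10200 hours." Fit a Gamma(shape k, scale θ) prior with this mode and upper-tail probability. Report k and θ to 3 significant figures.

Gamma(k,θ) with k>1 has mode (k−1)θ, so θ = 6670/(k−1).
Need P(X < 10200) = 0.9 with θ tied to k this way. Start at k = 2, θ = 6670: P(X<10200) ≈ 0.452.
Too low — raise k to concentrate. Iterating converges to k ≈ 11.3.
Then θ = 6670/(11.3−1) ≈ 645.

k ≈ 11.3, θ ≈ 645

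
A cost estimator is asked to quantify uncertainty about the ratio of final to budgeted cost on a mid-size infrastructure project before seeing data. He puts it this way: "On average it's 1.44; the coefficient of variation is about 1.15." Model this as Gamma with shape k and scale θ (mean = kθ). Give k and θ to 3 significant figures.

k ≈ 0.756, θ ≈ 1.9

For Gamma(k, scale θ): mean = kθ, variance = kθ², so CV = 1/√k.
CV = 1.15, hence k = 1/CV² = 0.756.
Then θ = mean/k = 1.44/0.756 = 1.9.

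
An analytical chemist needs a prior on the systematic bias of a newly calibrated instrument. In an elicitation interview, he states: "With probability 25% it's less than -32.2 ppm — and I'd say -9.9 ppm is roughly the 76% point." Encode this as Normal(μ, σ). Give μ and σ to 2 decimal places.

μ = -21.31, σ = 16.15

The p-quantile of Normal(μ,σ) is μ + z_p·σ, with z_{0.25} = -0.6745 and z_{0.76} = 0.7063.
Eliminate σ: μ = (z₂·x₁ − z₁·x₂)/(z₂ − z₁) = (0.7063·-32.2 − (-0.6745)·-9.9)/1.381 = -21.31.
Then σ = (x₂ − x₁)/(z₂ − z₁) = (-9.9 − -32.2)/1.381 = 16.15.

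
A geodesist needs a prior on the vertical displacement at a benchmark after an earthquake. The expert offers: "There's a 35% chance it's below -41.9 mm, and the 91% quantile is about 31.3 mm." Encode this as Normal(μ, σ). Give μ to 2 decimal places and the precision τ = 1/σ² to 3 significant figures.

μ = -25.56, τ = 0.000556

The p-quantile of Normal(μ,σ) is μ + z_p·σ, with z_{0.35} = -0.3853 and z_{0.91} = 1.341.
Eliminate σ: μ = (z₂·x₁ − z₁·x₂)/(z₂ − z₁) = (1.341·-41.9 − (-0.3853)·31.3)/1.726 = -25.56.
Then σ = (x₂ − x₁)/(z₂ − z₁) = (31.3 − -41.9)/1.726 = 42.41.
Precision τ = 1/σ² = 1/42.41² = 0.000556.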